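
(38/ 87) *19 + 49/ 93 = 23803/ 2697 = 8.83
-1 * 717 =-717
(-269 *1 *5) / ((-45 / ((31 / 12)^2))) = 258509 / 1296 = 199.47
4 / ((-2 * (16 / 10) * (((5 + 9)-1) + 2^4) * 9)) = -5 / 1044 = -0.00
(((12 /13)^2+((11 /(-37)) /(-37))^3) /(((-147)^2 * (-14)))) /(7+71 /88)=-16256452424740 /45059513207131642401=-0.00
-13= -13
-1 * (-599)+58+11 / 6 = 3953 / 6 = 658.83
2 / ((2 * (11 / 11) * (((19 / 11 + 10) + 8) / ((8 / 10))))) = 44 / 1085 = 0.04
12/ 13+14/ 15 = 362/ 195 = 1.86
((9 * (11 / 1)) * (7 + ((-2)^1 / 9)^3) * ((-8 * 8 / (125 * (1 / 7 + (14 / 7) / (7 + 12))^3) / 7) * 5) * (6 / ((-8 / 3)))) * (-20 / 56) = -391401976 / 29403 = -13311.63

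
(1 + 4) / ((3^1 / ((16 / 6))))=40 / 9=4.44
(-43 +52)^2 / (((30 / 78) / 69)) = 72657 / 5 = 14531.40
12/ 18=2/ 3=0.67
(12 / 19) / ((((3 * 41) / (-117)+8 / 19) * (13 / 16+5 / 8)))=-0.70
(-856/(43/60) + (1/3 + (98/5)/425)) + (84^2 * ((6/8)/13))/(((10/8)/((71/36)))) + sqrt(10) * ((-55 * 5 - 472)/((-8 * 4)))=-477.94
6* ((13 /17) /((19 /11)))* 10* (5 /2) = 21450 /323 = 66.41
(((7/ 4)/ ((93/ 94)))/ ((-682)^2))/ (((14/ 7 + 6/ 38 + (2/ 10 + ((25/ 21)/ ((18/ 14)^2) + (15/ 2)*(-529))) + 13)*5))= -506331/ 2630532820073444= -0.00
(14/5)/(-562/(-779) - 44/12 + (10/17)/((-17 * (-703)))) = -349853574/367993445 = -0.95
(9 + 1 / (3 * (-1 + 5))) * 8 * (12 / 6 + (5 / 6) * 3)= 327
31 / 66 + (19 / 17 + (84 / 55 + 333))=1885603 / 5610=336.11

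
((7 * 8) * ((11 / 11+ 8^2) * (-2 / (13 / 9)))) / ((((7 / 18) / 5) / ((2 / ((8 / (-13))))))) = 210600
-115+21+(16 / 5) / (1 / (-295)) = -1038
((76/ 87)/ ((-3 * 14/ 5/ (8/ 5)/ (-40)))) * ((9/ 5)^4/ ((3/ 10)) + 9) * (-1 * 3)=-4457856/ 5075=-878.40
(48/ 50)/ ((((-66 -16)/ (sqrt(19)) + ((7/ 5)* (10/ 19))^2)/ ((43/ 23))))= -48369668* sqrt(19)/ 2208071875 -6085016/ 2208071875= -0.10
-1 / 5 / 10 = -1 / 50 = -0.02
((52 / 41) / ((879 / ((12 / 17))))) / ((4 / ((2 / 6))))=52 / 612663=0.00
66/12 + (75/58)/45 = 481/87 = 5.53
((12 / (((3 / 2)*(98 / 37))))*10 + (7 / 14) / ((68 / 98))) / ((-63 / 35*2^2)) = -57245 / 13328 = -4.30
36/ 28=9/ 7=1.29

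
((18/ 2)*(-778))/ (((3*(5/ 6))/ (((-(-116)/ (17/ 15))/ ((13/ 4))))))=-19493568/ 221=-88206.19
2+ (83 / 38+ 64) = 2591 / 38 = 68.18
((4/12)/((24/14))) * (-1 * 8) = -14/9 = -1.56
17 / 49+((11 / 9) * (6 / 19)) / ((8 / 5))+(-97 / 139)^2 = 232075639 / 215854212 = 1.08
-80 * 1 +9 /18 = -159 /2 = -79.50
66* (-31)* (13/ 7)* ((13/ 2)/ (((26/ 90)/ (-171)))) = 102335805/ 7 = 14619400.71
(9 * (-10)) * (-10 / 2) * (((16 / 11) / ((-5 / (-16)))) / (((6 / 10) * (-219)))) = -15.94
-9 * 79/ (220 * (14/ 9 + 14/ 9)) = -6399/ 6160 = -1.04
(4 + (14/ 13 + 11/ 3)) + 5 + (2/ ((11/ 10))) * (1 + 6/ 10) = 7144/ 429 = 16.65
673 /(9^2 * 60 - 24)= 673 /4836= 0.14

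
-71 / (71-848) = 0.09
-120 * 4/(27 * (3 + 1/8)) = -256/45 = -5.69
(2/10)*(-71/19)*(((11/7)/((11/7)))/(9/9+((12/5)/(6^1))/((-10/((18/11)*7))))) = -3905/2831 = -1.38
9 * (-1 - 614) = -5535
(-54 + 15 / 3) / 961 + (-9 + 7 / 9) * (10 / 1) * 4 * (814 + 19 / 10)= -2320876945 / 8649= -268340.50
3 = 3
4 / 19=0.21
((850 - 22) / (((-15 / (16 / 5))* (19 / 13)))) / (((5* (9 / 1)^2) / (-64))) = 1224704 / 64125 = 19.10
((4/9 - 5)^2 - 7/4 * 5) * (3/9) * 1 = 3889/972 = 4.00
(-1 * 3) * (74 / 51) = -74 / 17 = -4.35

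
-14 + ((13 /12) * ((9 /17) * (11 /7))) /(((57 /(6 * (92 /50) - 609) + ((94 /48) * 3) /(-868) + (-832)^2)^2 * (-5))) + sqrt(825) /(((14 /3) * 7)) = -682717974635627592340726832582 /48765569616829232004974701765 + 15 * sqrt(33) /98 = -13.12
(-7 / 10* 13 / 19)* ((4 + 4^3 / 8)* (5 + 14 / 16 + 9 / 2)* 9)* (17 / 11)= -3466827 / 4180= -829.38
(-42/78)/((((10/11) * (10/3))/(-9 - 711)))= 8316/65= 127.94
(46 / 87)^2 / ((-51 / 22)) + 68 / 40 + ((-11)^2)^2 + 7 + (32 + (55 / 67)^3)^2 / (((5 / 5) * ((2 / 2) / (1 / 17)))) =5137202814772079597657 / 349186542264952110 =14711.92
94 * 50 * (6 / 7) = 28200 / 7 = 4028.57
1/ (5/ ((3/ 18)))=0.03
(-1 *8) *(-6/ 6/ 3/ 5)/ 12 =2/ 45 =0.04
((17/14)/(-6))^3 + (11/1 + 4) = 8885647/592704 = 14.99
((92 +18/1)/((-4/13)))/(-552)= 715/1104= 0.65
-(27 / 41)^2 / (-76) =0.01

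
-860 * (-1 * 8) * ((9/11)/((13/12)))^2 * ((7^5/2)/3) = 224788919040/20449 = 10992660.72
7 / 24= 0.29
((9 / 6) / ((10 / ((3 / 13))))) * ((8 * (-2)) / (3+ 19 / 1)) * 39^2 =-2106 / 55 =-38.29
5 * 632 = 3160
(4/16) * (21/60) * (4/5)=7/100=0.07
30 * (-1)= -30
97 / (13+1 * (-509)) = -0.20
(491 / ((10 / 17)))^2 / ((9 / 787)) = 54832185883 / 900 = 60924650.98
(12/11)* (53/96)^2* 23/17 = 64607/143616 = 0.45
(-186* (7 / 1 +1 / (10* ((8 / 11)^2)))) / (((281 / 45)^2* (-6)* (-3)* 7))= -19255185 / 70749056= -0.27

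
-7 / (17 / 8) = -56 / 17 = -3.29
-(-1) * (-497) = -497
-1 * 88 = -88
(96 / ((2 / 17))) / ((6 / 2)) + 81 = 353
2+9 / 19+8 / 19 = 55 / 19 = 2.89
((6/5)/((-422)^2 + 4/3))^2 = 81/1783934209600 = 0.00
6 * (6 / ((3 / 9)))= 108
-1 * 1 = -1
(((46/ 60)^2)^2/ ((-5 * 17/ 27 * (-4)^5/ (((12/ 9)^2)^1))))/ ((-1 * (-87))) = 279841/ 127785600000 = 0.00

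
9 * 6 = 54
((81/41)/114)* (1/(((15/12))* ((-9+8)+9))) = 27/15580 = 0.00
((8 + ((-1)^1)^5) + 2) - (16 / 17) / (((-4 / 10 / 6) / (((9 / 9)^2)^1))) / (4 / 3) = 333 / 17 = 19.59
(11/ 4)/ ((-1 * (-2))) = 11/ 8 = 1.38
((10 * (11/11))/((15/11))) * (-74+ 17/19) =-10186/19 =-536.11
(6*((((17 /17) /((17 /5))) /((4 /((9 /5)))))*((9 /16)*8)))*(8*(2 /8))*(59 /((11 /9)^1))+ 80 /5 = 361.01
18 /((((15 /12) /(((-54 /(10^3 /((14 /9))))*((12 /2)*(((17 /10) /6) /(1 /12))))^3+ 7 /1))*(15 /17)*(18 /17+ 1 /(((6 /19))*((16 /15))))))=15235529263104 /1910400390625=7.98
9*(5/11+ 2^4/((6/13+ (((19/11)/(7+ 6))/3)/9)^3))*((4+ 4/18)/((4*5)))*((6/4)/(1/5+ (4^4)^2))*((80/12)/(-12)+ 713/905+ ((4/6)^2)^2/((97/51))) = 38447523311417923097/16635961508608058322915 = 0.00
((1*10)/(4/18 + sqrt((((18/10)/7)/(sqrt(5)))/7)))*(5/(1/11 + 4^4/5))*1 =-3274425000*5^(1/4)/1721035277 - 487154250*5^(3/4)/1721035277 + 1262992500*sqrt(5)/1721035277 + 8489250000/1721035277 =2.78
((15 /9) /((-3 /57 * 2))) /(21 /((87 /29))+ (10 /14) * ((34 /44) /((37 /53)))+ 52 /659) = -35672329 /17729979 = -2.01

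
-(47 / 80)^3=-103823 / 512000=-0.20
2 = 2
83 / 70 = 1.19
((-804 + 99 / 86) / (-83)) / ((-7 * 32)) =-69045 / 1598912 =-0.04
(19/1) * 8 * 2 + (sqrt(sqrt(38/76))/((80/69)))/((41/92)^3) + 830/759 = 1679046 * 2^(3/4)/344605 + 231566/759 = 313.29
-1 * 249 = -249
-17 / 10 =-1.70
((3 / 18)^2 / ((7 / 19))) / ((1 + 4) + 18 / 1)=19 / 5796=0.00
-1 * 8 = -8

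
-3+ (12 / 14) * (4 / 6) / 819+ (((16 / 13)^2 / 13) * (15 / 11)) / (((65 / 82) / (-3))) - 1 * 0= -498868813 / 138549411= -3.60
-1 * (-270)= 270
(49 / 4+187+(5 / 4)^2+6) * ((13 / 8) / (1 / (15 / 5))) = 129051 / 128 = 1008.21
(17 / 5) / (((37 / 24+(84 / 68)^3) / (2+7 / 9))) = 668168 / 242427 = 2.76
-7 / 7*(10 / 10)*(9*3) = -27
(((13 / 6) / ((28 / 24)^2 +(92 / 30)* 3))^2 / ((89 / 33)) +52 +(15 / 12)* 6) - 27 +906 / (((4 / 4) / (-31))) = -18045588372323 / 643256578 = -28053.48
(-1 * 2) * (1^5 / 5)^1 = -2 / 5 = -0.40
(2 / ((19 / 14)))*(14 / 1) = 392 / 19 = 20.63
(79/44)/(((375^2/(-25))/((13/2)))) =-1027/495000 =-0.00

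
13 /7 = 1.86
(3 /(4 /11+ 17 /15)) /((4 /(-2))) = -495 /494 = -1.00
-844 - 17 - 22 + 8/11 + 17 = -9518/11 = -865.27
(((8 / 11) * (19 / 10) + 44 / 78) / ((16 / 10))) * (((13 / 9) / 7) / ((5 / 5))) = 2087 / 8316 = 0.25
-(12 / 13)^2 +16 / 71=-7520 / 11999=-0.63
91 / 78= 7 / 6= 1.17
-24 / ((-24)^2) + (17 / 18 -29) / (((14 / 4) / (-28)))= 16157 / 72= 224.40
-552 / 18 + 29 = -5 / 3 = -1.67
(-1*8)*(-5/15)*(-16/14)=-64/21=-3.05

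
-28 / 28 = -1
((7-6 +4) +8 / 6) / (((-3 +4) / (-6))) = -38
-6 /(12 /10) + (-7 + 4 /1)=-8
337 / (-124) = -337 / 124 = -2.72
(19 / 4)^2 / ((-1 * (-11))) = 361 / 176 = 2.05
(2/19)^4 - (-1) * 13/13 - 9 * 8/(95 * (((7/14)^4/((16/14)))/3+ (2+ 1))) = 29771857/39747905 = 0.75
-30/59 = -0.51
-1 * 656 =-656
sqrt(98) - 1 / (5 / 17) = -17 / 5 +7 * sqrt(2) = 6.50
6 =6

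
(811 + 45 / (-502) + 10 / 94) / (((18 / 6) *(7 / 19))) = 363567451 / 495474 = 733.78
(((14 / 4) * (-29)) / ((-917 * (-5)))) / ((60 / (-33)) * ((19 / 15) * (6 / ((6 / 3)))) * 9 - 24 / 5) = 319 / 965208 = 0.00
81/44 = 1.84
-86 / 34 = -43 / 17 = -2.53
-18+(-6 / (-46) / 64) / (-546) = -4822273 / 267904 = -18.00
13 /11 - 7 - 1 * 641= -7115 /11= -646.82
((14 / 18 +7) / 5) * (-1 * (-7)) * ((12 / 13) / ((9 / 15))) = 1960 / 117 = 16.75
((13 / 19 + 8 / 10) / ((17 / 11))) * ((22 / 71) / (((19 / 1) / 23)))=784806 / 2178635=0.36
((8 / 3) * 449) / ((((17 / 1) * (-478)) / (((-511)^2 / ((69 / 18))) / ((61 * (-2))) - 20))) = 1457315708 / 17101167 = 85.22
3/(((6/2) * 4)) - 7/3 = -25/12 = -2.08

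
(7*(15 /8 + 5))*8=385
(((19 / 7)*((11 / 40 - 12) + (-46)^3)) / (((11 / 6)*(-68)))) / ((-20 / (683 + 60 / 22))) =-1674190068459 / 23038400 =-72669.55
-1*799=-799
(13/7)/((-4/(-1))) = 13/28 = 0.46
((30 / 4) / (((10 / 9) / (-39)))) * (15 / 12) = -5265 / 16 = -329.06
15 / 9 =5 / 3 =1.67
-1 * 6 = -6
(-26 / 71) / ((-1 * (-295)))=-26 / 20945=-0.00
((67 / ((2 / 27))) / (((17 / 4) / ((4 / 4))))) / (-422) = -1809 / 3587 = -0.50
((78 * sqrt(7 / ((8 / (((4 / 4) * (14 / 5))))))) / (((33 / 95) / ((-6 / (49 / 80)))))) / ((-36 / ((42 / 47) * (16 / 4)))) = 79040 * sqrt(5) / 517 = 341.85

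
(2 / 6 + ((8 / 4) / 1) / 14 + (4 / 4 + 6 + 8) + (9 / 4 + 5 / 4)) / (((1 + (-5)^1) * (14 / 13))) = -10361 / 2352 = -4.41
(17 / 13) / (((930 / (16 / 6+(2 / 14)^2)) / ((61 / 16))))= 81923 / 5687136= 0.01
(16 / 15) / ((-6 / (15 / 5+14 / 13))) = -424 / 585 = -0.72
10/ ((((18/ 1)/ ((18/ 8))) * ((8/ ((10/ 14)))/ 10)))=125/ 112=1.12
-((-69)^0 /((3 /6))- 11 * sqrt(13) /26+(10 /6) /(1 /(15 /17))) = -59 /17+11 * sqrt(13) /26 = -1.95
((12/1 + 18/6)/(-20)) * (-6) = 9/2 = 4.50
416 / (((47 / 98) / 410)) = 16714880 / 47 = 355635.74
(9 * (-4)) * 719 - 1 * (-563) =-25321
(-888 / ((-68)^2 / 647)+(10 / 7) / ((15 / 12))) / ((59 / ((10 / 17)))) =-1.23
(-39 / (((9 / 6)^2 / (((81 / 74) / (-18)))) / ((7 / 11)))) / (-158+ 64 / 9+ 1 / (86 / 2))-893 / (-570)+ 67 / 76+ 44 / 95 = 15749588513 / 5417894460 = 2.91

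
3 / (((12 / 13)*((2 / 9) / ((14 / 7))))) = 29.25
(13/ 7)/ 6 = 13/ 42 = 0.31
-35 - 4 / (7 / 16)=-309 / 7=-44.14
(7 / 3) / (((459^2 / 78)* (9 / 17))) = 0.00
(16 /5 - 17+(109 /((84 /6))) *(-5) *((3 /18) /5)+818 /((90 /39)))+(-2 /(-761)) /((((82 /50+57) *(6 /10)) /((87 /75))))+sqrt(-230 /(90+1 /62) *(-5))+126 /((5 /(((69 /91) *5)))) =10 *sqrt(3979253) /5581+88305348309 /203043932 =438.48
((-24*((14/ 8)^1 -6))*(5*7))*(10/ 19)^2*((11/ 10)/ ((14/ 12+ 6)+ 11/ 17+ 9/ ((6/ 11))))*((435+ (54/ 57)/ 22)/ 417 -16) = -19777717890/ 29555431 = -669.17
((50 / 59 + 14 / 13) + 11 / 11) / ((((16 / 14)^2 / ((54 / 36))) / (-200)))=-8243025 / 12272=-671.69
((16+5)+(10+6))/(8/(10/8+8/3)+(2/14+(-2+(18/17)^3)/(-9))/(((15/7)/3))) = 76893363/4923277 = 15.62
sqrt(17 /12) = sqrt(51) /6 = 1.19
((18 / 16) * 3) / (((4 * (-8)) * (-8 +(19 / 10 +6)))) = 135 / 128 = 1.05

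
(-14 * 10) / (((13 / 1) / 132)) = -18480 / 13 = -1421.54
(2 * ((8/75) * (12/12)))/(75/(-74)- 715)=-1184/3973875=-0.00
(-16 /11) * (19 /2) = -152 /11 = -13.82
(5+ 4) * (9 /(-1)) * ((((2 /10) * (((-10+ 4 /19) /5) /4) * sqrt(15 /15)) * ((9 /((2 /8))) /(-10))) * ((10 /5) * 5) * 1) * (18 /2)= -1220346 /475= -2569.15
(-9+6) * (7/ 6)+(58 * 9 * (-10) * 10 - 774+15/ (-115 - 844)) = -101610875/ 1918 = -52977.52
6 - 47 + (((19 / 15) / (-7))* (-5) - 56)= -2018 / 21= -96.10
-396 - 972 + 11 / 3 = -4093 / 3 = -1364.33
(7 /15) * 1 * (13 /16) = 91 /240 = 0.38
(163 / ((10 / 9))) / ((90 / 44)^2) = 39446 / 1125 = 35.06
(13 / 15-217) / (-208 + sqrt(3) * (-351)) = -51872 / 376545 + 29178 * sqrt(3) / 125515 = 0.26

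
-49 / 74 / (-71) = 49 / 5254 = 0.01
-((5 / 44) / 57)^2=-25 / 6290064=-0.00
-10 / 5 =-2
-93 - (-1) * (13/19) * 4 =-1715/19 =-90.26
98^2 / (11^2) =9604 / 121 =79.37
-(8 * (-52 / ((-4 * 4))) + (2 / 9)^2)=-2110 / 81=-26.05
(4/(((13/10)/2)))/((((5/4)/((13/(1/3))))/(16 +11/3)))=3776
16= 16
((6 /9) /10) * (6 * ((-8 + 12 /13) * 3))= -552 /65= -8.49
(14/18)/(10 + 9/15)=0.07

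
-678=-678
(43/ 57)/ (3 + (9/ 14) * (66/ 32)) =9632/ 55233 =0.17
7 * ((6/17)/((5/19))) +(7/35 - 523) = -8728/17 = -513.41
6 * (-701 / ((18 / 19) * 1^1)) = -13319 / 3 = -4439.67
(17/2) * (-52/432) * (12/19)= -221/342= -0.65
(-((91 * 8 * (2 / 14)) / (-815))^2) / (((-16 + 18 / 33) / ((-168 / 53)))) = -9993984 / 2992333625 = -0.00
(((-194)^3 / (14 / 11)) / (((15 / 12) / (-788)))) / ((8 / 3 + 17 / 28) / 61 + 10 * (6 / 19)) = 1760430037377792 / 1563325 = 1126080653.34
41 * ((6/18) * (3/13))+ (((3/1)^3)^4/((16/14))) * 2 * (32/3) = 128963057/13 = 9920235.15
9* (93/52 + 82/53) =82737/2756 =30.02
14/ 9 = 1.56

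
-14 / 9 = -1.56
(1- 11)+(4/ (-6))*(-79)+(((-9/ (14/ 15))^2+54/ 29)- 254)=-1986329/ 17052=-116.49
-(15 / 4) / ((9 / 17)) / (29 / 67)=-5695 / 348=-16.36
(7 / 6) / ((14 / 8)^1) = 2 / 3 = 0.67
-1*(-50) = 50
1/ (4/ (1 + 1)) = 1/ 2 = 0.50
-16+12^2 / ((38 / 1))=-12.21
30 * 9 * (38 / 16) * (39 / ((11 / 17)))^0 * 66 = 84645 / 2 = 42322.50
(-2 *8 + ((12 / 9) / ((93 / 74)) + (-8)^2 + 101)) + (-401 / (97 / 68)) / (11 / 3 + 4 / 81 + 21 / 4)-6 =8860866377 / 78618015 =112.71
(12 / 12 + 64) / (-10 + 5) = -13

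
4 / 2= 2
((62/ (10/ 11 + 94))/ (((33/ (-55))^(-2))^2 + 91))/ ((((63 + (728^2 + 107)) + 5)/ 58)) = 3069/ 4239151364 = 0.00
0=0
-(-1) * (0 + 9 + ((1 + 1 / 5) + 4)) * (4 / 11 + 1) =213 / 11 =19.36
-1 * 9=-9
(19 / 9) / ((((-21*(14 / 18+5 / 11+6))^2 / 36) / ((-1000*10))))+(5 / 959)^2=-32.95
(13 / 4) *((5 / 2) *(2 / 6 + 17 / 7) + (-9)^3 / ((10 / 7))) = -1636.03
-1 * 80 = -80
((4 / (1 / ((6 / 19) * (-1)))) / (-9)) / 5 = 8 / 285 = 0.03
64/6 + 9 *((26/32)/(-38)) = 19105/1824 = 10.47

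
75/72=25/24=1.04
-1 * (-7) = 7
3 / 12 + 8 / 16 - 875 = -3497 / 4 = -874.25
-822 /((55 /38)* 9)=-10412 /165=-63.10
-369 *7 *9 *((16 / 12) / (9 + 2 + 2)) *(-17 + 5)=28611.69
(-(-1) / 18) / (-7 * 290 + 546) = -1 / 26712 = -0.00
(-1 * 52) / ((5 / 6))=-312 / 5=-62.40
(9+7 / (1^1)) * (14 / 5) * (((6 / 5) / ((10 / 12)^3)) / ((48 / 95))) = 114912 / 625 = 183.86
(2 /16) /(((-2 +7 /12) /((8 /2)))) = -6 /17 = -0.35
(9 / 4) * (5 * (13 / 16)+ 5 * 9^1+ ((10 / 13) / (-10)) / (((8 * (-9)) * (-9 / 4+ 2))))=91837 / 832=110.38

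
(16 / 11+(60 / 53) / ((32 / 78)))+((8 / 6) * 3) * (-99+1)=-904317 / 2332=-387.79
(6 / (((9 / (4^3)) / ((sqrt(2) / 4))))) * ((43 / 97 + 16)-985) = -3006400 * sqrt(2) / 291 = -14610.62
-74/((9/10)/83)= -61420/9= -6824.44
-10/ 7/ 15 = -2/ 21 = -0.10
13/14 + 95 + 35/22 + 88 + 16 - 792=-45467/77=-590.48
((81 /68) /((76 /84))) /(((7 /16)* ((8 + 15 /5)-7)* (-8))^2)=243 /36176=0.01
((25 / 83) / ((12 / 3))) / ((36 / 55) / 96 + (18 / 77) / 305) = 46970 / 4731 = 9.93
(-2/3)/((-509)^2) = -2/777243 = -0.00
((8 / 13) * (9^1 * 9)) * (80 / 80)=648 / 13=49.85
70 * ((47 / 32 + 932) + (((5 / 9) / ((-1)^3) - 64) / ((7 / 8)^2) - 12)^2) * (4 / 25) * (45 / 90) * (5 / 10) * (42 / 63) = 1296817967 / 68040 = 19059.64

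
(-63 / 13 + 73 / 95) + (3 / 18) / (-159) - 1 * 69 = -73.08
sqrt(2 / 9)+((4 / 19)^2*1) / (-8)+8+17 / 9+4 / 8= sqrt(2) / 3+67471 / 6498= 10.85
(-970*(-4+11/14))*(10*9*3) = 5892750/7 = 841821.43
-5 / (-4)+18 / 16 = 19 / 8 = 2.38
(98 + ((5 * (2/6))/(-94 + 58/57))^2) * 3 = 330339483/1123600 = 294.00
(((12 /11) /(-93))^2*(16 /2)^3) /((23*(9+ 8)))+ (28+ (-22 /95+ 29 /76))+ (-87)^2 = 6908221001193 /909317420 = 7597.15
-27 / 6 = -9 / 2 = -4.50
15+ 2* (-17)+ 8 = -11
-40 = -40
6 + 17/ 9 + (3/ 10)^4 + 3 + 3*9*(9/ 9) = 3410729/ 90000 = 37.90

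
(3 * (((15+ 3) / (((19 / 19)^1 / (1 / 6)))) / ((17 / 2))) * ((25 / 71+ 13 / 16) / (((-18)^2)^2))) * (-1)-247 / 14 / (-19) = 27113705 / 29199744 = 0.93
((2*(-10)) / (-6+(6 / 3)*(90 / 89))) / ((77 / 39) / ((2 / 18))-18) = -11570 / 531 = -21.79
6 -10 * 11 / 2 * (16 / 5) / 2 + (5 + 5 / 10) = -153 / 2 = -76.50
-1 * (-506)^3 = 129554216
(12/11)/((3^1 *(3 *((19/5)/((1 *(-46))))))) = -920/627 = -1.47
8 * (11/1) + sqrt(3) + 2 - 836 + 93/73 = -54365/73 + sqrt(3) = -742.99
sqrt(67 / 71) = sqrt(4757) / 71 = 0.97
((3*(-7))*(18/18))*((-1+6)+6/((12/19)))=-609/2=-304.50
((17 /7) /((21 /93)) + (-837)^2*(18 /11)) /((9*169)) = 617907655 /819819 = 753.71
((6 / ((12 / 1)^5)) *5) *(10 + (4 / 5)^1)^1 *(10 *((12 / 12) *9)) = 15 / 128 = 0.12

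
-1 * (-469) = 469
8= 8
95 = 95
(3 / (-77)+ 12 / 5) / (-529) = -909 / 203665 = -0.00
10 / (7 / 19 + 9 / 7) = 133 / 22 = 6.05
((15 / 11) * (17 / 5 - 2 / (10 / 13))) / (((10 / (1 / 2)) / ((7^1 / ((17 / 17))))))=21 / 55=0.38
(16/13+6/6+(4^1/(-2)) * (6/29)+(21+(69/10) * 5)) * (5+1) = 129651/377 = 343.90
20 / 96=5 / 24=0.21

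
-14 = -14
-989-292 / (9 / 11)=-12113 / 9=-1345.89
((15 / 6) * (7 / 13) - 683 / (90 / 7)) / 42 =-4327 / 3510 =-1.23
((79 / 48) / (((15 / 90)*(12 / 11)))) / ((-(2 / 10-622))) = 4345 / 298464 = 0.01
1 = 1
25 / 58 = 0.43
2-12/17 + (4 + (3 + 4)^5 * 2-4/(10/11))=2857266/85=33614.89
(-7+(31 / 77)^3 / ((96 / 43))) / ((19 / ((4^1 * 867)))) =-1272.35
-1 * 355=-355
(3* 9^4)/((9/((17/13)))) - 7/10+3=372089/130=2862.22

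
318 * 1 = 318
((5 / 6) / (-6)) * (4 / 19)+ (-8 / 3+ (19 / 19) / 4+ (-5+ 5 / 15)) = -4865 / 684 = -7.11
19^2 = 361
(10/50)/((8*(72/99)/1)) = 11/320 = 0.03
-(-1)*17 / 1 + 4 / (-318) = 16.99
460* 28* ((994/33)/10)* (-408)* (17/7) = -422855552/11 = -38441413.82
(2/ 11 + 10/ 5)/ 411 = 8/ 1507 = 0.01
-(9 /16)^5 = -59049 /1048576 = -0.06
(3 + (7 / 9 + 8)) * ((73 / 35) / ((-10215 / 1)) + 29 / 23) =1098853876 / 74007675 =14.85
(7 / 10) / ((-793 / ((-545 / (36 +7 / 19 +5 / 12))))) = 86982 / 6650891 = 0.01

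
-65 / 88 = -0.74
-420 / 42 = -10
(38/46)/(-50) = -19/1150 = -0.02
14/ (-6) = -7/ 3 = -2.33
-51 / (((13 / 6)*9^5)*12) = -0.00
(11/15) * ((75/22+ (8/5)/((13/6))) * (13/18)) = 659/300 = 2.20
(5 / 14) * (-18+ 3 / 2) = -165 / 28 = -5.89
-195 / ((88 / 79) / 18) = -3151.02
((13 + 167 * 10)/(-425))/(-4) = 99/100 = 0.99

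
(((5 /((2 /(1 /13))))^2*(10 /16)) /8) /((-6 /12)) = -0.01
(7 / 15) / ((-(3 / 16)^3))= -28672 / 405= -70.80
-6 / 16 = -3 / 8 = -0.38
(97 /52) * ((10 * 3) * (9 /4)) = 13095 /104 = 125.91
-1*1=-1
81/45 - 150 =-741/5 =-148.20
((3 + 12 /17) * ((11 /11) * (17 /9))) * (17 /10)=119 /10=11.90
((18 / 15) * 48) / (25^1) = 288 / 125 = 2.30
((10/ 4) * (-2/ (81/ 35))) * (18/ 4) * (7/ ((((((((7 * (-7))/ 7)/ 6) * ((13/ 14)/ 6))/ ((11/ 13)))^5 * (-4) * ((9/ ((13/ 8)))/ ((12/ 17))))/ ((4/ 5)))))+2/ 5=-3534222909523718/ 901382446705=-3920.89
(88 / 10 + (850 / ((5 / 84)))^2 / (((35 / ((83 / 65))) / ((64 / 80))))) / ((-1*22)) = -193431454 / 715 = -270533.50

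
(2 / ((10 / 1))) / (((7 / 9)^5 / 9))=531441 / 84035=6.32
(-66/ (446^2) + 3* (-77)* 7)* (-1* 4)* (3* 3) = 2894825142/ 49729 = 58212.01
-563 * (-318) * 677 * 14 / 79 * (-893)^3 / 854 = -86313466738337226 / 4819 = -17911074234973.49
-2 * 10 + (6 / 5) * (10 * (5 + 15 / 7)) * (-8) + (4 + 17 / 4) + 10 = -19249 / 28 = -687.46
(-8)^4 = 4096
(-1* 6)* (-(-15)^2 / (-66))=-225 / 11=-20.45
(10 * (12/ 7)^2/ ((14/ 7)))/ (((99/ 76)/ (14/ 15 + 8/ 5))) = 28.58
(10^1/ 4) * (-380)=-950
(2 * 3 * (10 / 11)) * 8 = 43.64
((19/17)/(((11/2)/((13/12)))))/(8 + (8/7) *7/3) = 247/11968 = 0.02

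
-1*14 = -14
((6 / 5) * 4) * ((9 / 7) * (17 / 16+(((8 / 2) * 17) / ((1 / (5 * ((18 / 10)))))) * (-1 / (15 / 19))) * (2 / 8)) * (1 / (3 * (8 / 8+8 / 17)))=-9475443 / 35000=-270.73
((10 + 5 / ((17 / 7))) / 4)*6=615 / 34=18.09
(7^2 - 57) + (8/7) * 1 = -48/7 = -6.86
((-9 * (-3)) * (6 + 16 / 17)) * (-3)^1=-9558 / 17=-562.24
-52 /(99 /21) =-11.03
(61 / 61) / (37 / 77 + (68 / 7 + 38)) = 77 / 3711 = 0.02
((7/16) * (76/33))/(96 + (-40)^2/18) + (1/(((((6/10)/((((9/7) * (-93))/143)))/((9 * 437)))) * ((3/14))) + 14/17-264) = -32164095361/1244672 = -25841.42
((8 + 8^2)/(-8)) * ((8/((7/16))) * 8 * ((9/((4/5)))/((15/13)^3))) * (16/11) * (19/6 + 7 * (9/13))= -8652800/77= -112374.03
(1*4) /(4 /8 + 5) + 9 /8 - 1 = 75 /88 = 0.85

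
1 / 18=0.06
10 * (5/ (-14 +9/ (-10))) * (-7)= 3500/ 149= 23.49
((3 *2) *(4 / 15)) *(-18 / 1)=-144 / 5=-28.80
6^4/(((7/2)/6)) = 15552/7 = 2221.71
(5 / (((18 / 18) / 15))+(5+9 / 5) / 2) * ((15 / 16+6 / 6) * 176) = 133672 / 5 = 26734.40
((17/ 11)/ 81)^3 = 4913/ 707347971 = 0.00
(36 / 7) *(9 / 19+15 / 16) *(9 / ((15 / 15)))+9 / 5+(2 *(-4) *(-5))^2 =4434533 / 2660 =1667.12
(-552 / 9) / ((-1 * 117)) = 184 / 351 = 0.52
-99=-99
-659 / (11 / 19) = -12521 / 11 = -1138.27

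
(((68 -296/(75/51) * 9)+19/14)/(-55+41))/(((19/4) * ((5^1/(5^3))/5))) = 3048785/931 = 3274.74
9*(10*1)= 90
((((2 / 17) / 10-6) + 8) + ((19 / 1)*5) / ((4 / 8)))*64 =1044544 / 85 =12288.75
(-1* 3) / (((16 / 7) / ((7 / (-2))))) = 147 / 32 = 4.59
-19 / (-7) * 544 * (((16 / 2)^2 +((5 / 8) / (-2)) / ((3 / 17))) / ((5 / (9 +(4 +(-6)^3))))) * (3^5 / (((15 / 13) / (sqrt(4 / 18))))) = -6547139586 * sqrt(2) / 25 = -370362143.89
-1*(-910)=910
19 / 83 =0.23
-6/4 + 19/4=13/4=3.25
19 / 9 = 2.11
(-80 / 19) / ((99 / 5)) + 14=25934 / 1881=13.79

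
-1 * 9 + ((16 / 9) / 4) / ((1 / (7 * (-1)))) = -109 / 9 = -12.11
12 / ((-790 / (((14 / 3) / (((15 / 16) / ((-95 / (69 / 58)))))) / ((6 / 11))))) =2715328 / 245295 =11.07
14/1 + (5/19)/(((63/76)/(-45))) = -2/7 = -0.29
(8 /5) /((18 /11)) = 44 /45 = 0.98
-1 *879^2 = -772641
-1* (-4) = 4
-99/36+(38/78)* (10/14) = -2623/1092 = -2.40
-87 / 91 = -0.96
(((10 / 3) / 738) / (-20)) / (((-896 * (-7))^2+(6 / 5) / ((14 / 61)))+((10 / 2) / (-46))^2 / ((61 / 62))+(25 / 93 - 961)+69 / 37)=-1295439005 / 225645227603485334082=-0.00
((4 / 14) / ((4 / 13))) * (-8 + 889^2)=10274069 / 14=733862.07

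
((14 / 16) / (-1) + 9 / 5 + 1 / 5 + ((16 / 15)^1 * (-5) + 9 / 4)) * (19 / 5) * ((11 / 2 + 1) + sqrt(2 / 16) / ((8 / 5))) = -11609 / 240 -893 * sqrt(2) / 768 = -50.02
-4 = -4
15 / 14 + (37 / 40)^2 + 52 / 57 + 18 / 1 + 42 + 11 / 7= 41119831 / 638400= 64.41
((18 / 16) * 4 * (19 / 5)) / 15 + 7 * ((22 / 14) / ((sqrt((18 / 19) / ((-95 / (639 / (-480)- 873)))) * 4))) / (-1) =0.21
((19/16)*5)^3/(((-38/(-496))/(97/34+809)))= 38613146625/17408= 2218126.53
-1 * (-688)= 688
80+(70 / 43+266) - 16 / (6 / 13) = 40372 / 129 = 312.96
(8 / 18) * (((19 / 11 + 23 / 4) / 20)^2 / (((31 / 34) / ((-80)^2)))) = 14720776 / 33759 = 436.05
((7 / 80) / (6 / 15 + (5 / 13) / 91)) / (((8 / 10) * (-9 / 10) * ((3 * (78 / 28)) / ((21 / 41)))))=-780325 / 42349392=-0.02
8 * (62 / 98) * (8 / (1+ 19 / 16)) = 31744 / 1715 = 18.51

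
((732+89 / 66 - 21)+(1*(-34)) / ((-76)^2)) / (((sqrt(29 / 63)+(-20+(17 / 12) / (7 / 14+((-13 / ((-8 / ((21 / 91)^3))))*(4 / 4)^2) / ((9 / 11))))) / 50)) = -154964185215144725 / 75147293768426 - 853164004360475*sqrt(203) / 150294587536852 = -2143.02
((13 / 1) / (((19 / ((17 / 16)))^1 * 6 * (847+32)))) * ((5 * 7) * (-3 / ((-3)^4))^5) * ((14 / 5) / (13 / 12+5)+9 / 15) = -66521 / 186600533268384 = -0.00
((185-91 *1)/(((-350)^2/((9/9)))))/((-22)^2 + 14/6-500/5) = 141/70988750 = 0.00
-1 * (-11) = 11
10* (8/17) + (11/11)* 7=11.71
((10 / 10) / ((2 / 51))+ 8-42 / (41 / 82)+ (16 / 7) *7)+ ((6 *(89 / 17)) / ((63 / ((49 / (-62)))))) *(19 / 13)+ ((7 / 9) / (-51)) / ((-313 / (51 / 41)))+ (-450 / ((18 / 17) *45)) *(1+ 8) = -190024846745 / 1582539894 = -120.08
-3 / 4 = -0.75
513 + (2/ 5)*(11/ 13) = 33367/ 65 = 513.34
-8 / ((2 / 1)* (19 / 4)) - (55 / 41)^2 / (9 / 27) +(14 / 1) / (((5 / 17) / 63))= 477896761 / 159695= 2992.56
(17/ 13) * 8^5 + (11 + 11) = 557342/ 13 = 42872.46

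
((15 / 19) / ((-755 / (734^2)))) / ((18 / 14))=-438.17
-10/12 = -5/6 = -0.83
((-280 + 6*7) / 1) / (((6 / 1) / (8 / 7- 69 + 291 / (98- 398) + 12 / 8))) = 801193 / 300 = 2670.64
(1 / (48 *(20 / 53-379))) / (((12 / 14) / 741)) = -91637 / 1926432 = -0.05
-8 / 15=-0.53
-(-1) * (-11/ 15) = -11/ 15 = -0.73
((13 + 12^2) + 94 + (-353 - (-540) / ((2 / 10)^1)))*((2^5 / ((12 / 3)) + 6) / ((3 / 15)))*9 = 1636740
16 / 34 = 8 / 17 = 0.47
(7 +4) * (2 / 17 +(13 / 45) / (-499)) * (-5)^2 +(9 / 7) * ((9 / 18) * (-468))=-143581517 / 534429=-268.66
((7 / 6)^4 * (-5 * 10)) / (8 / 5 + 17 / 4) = -300125 / 18954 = -15.83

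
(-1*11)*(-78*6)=5148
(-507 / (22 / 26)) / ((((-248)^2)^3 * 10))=-6591 / 25591914144727040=-0.00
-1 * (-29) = 29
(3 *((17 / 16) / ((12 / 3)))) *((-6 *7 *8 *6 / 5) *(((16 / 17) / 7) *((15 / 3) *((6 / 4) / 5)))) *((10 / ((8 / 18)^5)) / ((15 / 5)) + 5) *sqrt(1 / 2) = -1635795 *sqrt(2) / 256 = -9036.58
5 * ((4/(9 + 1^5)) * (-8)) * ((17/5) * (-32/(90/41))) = 178432/225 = 793.03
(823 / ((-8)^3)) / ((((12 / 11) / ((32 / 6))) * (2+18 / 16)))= -9053 / 3600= -2.51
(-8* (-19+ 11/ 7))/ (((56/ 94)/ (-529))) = -6066572/ 49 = -123807.59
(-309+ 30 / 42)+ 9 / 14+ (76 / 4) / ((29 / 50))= -111603 / 406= -274.88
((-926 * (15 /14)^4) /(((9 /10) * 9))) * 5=-7234375 /9604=-753.27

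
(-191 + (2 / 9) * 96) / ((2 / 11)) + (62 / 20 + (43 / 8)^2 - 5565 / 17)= -20049593 / 16320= -1228.53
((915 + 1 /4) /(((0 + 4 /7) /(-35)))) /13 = -896945 /208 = -4312.24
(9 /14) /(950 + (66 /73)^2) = 47961 /70936684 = 0.00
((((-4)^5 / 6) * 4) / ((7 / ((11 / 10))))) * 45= -33792 / 7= -4827.43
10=10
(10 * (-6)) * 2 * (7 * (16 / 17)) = -13440 / 17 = -790.59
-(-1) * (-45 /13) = -45 /13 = -3.46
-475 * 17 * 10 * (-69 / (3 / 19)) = 35287750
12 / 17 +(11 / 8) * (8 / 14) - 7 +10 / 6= -2743 / 714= -3.84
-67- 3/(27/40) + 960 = 7997/9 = 888.56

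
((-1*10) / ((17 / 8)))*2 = -160 / 17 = -9.41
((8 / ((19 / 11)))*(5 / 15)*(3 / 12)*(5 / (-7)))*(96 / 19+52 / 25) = -10648 / 5415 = -1.97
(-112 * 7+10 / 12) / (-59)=4699 / 354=13.27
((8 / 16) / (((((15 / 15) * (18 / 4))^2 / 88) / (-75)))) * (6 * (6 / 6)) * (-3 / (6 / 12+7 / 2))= 2200 / 3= 733.33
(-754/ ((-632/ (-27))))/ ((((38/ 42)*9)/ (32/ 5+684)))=-20497113/ 7505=-2731.13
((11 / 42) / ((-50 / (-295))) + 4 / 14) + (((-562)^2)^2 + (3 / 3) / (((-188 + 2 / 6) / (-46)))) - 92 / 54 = 212297782052327483 / 2128140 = 99757432336.37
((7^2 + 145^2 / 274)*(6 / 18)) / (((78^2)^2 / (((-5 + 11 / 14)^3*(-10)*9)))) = 0.01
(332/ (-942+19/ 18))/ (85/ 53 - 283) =158364/ 126299209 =0.00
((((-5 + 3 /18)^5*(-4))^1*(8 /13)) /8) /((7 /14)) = 20511149 /12636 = 1623.23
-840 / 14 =-60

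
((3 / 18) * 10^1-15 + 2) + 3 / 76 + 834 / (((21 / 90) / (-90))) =-513428425 / 1596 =-321697.01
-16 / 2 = -8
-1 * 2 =-2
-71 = -71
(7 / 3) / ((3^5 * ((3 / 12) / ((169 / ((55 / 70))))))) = 66248 / 8019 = 8.26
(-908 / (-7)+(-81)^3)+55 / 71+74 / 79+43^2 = -20788210531 / 39263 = -529460.57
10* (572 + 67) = 6390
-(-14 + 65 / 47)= 593 / 47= 12.62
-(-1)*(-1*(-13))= 13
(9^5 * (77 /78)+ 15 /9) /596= 4546903 /46488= 97.81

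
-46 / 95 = -0.48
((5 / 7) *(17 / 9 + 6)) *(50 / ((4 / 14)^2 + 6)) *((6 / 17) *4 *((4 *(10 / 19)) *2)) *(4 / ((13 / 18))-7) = -39760000 / 98787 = -402.48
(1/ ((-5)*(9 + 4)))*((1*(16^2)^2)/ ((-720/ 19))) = 77824/ 2925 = 26.61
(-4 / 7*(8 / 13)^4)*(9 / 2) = -73728 / 199927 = -0.37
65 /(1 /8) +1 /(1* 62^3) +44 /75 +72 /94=521.35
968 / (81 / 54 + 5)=1936 / 13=148.92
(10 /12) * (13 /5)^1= 13 /6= 2.17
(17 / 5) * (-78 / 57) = -442 / 95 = -4.65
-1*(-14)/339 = 0.04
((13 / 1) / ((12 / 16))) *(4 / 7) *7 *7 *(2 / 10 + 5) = 37856 / 15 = 2523.73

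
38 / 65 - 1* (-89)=5823 / 65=89.58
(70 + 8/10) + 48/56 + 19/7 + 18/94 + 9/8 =996053/13160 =75.69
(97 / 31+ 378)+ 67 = 13892 / 31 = 448.13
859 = 859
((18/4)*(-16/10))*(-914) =32904/5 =6580.80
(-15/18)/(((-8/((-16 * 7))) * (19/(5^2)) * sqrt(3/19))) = -875 * sqrt(57)/171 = -38.63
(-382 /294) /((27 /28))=-764 /567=-1.35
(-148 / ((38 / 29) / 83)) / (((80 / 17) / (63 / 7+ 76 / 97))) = -1436788847 / 73720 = -19489.81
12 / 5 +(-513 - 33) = -2718 / 5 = -543.60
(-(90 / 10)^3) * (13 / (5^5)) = -9477 / 3125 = -3.03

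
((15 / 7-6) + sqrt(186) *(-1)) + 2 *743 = 10375 / 7-sqrt(186) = 1468.50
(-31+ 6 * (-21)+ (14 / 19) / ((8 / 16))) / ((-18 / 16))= 7880 / 57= 138.25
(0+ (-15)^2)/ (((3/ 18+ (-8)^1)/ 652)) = -880200/ 47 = -18727.66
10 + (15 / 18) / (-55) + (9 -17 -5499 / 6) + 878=-1205 / 33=-36.52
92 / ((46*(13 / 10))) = 20 / 13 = 1.54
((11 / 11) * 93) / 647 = 0.14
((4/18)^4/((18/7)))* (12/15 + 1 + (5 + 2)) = 2464/295245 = 0.01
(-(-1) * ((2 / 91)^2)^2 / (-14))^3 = -512 / 110609092182866440454328583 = -0.00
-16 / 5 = -3.20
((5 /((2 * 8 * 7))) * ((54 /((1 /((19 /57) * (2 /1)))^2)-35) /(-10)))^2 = 121 /50176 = 0.00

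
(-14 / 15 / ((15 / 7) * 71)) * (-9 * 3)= 294 / 1775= 0.17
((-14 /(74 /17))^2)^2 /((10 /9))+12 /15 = 1819798577 /18741610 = 97.10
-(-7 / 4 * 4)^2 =-49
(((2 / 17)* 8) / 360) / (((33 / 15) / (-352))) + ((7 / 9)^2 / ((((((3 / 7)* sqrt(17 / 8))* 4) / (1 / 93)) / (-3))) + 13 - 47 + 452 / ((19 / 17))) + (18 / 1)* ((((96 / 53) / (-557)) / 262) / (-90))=20798037345026 / 56210493285 - 343* sqrt(34) / 256122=369.99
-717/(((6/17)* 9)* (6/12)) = -4063/9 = -451.44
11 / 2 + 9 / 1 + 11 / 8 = 127 / 8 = 15.88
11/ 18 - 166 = -2977/ 18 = -165.39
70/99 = 0.71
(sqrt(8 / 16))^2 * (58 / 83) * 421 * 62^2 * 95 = 4458482620 / 83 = 53716658.07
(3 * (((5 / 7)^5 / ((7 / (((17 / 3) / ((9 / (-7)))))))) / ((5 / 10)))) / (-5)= 0.14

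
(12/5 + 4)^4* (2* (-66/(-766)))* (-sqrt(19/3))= -23068672* sqrt(57)/239375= -727.58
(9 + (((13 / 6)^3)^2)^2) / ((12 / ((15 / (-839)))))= -116588380817525 / 7305281519616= -15.96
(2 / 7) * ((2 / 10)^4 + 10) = 1786 / 625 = 2.86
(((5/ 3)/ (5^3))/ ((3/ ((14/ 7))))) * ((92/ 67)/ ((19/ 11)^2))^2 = 247842848/ 131627468025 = 0.00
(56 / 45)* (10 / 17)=112 / 153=0.73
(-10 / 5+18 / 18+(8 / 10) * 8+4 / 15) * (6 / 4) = 17 / 2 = 8.50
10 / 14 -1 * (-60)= 425 / 7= 60.71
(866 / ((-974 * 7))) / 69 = -433 / 235221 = -0.00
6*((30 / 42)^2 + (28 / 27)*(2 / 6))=6794 / 1323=5.14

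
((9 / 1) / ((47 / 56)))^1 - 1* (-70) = 3794 / 47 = 80.72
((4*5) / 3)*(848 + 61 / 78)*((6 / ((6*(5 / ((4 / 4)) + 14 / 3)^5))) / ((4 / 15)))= 134065125 / 533289874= 0.25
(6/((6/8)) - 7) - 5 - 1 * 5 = -9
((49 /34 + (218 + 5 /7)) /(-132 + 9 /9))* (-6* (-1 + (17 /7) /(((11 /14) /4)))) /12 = 6549625 /685916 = 9.55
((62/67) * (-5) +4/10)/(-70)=708/11725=0.06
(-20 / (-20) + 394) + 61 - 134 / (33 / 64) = 6472 / 33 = 196.12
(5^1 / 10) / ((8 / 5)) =0.31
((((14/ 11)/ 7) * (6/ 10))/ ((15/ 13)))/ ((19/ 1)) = 26/ 5225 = 0.00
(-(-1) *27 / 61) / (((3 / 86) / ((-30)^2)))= 696600 / 61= 11419.67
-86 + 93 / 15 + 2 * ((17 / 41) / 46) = -376172 / 4715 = -79.78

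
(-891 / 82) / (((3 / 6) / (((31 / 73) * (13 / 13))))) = -27621 / 2993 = -9.23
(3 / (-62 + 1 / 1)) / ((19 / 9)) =-27 / 1159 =-0.02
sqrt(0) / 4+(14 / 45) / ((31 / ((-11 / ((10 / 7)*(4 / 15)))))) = -539 / 1860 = -0.29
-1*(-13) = 13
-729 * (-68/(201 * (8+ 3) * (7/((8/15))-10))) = 132192/18425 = 7.17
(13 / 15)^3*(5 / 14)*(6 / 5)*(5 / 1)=2197 / 1575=1.39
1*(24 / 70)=12 / 35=0.34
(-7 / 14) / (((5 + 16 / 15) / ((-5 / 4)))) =75 / 728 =0.10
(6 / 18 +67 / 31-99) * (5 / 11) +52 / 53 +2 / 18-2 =-7282778 / 162657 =-44.77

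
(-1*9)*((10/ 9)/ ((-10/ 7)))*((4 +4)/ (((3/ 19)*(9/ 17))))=18088/ 27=669.93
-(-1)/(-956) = -1/956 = -0.00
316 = 316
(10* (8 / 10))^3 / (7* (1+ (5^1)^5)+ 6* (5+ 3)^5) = 256 / 109245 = 0.00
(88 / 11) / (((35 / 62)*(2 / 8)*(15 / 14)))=3968 / 75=52.91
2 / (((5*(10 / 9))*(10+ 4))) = 9 / 350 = 0.03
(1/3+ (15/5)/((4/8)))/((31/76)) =1444/93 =15.53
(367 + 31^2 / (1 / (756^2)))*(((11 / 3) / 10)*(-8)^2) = 193334754976 / 15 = 12888983665.07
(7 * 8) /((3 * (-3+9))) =28 /9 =3.11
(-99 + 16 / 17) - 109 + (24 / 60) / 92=-809583 / 3910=-207.05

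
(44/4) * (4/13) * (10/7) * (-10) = -4400/91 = -48.35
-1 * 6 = -6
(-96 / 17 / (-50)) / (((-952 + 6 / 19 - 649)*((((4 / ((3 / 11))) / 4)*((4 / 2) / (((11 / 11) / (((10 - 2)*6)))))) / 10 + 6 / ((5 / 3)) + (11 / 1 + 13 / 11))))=-2508 / 1812158605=-0.00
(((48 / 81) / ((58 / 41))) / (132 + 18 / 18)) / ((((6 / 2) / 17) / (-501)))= -8.94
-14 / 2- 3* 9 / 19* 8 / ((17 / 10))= -4421 / 323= -13.69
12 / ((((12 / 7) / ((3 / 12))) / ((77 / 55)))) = 49 / 20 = 2.45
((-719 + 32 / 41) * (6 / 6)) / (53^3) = -29447 / 6103957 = -0.00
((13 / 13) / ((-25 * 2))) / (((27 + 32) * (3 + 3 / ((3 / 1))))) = -1 / 11800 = -0.00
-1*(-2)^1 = 2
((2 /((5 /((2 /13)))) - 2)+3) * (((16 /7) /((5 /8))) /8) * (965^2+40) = 205623312 /455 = 451919.37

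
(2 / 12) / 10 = 1 / 60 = 0.02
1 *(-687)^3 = -324242703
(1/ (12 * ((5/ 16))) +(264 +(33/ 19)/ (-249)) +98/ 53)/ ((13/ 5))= 333624529/ 3259659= 102.35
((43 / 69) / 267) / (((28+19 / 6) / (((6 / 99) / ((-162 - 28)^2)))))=0.00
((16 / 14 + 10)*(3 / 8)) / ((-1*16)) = -117 / 448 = -0.26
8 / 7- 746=-5214 / 7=-744.86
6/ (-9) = -2/ 3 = -0.67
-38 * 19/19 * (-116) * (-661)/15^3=-2913688/3375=-863.31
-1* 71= -71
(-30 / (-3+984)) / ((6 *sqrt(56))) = -0.00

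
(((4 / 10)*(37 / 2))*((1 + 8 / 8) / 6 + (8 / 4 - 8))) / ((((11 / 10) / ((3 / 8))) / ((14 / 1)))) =-4403 / 22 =-200.14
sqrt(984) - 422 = -422+2 * sqrt(246) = -390.63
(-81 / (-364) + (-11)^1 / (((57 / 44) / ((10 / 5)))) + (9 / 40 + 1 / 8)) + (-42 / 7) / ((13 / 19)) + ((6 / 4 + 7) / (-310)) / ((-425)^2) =-860355831437 / 34169362500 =-25.18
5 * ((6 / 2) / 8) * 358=2685 / 4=671.25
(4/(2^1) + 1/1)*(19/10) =57/10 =5.70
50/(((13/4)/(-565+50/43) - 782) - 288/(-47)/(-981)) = -1910879000/29886606569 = -0.06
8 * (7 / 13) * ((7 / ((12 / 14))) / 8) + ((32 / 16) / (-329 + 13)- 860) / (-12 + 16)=-5190971 / 24648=-210.60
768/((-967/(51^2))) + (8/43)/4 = -85893490/41581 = -2065.69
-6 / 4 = -3 / 2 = -1.50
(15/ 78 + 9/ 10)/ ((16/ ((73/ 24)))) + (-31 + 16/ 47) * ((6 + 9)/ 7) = -537805193/ 8211840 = -65.49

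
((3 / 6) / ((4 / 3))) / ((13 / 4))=3 / 26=0.12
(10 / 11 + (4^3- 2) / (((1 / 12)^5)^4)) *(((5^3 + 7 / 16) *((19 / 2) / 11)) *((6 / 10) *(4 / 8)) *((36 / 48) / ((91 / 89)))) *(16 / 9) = 4436804370417394914541183364577 / 440440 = 10073572723679490769551320.00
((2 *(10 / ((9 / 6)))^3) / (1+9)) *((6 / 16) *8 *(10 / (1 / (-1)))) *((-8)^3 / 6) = 4096000 / 27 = 151703.70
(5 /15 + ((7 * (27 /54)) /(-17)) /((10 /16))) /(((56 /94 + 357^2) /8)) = 376 /1527483405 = 0.00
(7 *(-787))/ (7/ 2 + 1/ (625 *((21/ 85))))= -28922250/ 18409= -1571.09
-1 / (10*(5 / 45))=-9 / 10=-0.90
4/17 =0.24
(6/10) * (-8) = -24/5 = -4.80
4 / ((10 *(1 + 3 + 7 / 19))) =38 / 415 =0.09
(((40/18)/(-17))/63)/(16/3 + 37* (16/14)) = -0.00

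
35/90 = 0.39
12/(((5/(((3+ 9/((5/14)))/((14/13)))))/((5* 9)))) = 98982/35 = 2828.06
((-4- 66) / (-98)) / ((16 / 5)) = 0.22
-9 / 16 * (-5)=45 / 16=2.81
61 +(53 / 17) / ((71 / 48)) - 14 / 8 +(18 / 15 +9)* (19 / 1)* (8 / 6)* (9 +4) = 82572263 / 24140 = 3420.56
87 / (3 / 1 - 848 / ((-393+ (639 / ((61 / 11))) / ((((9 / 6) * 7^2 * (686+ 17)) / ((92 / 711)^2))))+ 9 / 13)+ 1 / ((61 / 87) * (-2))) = 19.56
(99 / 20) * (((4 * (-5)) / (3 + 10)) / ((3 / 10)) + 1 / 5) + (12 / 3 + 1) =-25213 / 1300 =-19.39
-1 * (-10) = 10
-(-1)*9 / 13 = 9 / 13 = 0.69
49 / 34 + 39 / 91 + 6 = 1873 / 238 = 7.87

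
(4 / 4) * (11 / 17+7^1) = 130 / 17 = 7.65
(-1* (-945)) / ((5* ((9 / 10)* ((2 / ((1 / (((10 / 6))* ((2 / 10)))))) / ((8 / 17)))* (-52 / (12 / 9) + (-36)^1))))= -168 / 85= -1.98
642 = 642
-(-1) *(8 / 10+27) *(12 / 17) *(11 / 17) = 18348 / 1445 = 12.70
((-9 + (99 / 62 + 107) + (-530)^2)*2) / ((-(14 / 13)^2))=-2944313775 / 6076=-484580.94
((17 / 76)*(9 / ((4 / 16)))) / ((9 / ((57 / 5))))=51 / 5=10.20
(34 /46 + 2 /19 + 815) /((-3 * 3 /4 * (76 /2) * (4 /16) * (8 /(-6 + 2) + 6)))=-713048 /74727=-9.54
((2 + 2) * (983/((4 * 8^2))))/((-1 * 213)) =-0.07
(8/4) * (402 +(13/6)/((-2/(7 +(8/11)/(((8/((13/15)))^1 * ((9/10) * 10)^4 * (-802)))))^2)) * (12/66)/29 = 7752843126875416789117/1442775084955886226600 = 5.37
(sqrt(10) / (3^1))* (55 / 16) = 55* sqrt(10) / 48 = 3.62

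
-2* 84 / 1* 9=-1512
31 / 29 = 1.07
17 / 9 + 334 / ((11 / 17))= 51289 / 99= 518.07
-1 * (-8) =8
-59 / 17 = -3.47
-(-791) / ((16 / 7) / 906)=2508261 / 8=313532.62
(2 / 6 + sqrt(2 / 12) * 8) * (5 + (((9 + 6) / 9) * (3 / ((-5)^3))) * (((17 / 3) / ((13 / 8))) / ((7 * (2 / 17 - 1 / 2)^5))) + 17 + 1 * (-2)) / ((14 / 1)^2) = 14215178041 / 372508984575 + 56860712164 * sqrt(6) / 372508984575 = 0.41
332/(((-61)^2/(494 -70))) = 37.83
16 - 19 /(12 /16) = -28 /3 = -9.33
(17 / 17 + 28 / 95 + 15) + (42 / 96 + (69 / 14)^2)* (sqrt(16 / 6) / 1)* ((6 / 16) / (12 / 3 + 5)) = 19387* sqrt(6) / 28224 + 1548 / 95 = 17.98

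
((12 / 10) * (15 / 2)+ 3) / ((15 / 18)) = 14.40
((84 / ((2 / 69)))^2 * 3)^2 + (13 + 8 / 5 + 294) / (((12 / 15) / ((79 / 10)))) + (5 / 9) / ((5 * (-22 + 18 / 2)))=2970857952166999829 / 4680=634798707727991.42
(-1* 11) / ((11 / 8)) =-8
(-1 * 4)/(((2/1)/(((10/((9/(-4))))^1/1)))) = 80/9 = 8.89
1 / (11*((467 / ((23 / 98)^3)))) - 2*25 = -241745153033 / 4834903304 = -50.00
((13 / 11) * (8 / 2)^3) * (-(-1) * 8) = 6656 / 11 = 605.09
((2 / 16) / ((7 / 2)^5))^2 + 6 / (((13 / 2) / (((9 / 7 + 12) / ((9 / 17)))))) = 85065403764 / 3672178237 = 23.16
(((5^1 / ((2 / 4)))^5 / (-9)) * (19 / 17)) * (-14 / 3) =26600000 / 459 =57952.07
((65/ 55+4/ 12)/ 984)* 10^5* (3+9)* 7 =17500000/ 1353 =12934.22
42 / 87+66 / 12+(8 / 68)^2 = 100515 / 16762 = 6.00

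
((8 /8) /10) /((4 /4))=1 /10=0.10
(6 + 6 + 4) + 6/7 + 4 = 146/7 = 20.86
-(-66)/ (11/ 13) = 78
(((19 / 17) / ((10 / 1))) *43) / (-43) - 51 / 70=-100 / 119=-0.84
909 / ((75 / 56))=16968 / 25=678.72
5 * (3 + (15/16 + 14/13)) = 5215/208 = 25.07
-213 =-213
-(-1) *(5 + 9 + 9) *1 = 23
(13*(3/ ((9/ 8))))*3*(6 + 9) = 1560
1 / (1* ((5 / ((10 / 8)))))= 1 / 4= 0.25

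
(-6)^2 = 36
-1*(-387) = 387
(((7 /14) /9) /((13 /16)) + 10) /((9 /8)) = 9424 /1053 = 8.95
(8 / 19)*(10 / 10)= 8 / 19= 0.42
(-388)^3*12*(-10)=7009328640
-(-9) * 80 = 720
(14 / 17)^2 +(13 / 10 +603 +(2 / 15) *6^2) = 1762259 / 2890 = 609.78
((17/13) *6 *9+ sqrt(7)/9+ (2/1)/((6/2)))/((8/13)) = 13 *sqrt(7)/72+ 695/6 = 116.31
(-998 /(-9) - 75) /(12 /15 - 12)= -1615 /504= -3.20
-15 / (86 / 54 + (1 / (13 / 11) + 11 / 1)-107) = 1053 / 6568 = 0.16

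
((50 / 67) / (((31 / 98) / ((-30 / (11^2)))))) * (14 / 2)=-1029000 / 251317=-4.09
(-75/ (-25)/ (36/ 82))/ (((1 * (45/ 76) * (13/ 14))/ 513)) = 414428/ 65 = 6375.82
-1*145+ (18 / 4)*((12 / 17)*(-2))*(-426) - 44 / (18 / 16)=385903 / 153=2522.24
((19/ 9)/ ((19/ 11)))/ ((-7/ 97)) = -1067/ 63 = -16.94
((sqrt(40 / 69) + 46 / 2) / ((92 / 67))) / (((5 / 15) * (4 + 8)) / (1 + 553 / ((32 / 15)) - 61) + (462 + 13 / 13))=142375 * sqrt(690) / 3122954674 + 427125 / 11807012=0.04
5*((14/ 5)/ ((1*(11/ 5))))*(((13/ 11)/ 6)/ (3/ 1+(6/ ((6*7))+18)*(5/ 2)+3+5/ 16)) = 50960/ 2100681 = 0.02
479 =479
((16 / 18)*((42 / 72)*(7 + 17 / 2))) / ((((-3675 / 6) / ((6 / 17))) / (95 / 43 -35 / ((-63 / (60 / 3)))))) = -127844 / 2072385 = -0.06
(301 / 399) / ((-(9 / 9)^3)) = -43 / 57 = -0.75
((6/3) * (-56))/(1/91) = -10192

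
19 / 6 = 3.17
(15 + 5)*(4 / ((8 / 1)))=10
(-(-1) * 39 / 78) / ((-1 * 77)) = -1 / 154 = -0.01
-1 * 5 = -5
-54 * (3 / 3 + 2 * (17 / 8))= -567 / 2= -283.50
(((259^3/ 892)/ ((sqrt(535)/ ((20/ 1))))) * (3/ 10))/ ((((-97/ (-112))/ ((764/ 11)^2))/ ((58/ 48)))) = 2058647775415952 * sqrt(535)/ 1400282785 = 34005032.06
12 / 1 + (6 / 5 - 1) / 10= 601 / 50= 12.02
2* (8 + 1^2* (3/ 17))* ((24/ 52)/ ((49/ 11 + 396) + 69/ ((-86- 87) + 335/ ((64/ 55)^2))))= 1863954972/ 99126419093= 0.02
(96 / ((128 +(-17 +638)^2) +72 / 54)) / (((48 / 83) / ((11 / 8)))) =2739 / 4629244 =0.00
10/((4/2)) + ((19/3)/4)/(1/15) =115/4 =28.75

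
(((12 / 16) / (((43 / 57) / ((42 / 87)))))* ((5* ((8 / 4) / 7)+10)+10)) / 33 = 4275 / 13717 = 0.31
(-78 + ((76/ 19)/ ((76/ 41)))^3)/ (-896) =0.08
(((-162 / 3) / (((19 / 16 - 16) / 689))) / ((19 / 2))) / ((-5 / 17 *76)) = -1686672 / 142595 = -11.83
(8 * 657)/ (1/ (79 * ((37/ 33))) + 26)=15363288/ 76031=202.07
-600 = -600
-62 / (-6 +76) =-31 / 35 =-0.89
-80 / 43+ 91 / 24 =1993 / 1032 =1.93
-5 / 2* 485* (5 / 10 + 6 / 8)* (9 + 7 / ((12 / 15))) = -860875 / 32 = -26902.34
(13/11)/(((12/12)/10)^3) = 13000/11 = 1181.82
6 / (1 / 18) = 108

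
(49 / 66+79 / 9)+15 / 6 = 12.02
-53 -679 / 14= -203 / 2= -101.50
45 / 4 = 11.25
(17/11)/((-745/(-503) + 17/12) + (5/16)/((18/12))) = 68408/137489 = 0.50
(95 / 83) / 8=95 / 664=0.14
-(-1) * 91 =91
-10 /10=-1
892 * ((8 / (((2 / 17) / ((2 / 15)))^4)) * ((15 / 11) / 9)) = 596005856 / 334125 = 1783.78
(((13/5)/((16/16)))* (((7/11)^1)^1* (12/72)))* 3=91/110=0.83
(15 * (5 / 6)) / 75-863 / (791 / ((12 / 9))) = -1.29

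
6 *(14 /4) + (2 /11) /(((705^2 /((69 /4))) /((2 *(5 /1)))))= 7654208 /364485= 21.00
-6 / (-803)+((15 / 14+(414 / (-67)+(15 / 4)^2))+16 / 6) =210218341 / 18077136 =11.63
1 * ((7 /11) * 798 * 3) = 16758 /11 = 1523.45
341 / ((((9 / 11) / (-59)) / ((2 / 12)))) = -4098.31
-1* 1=-1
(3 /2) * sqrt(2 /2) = 3 /2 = 1.50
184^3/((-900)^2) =7.69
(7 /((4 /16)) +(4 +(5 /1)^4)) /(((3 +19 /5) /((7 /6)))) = 7665 /68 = 112.72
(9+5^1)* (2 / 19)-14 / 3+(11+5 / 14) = 8.16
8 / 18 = 4 / 9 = 0.44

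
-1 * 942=-942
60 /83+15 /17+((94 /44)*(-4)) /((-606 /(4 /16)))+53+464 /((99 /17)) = 7578317831 /56434356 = 134.29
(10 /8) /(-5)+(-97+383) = 1143 /4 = 285.75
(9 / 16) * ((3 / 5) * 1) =27 / 80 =0.34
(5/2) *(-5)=-25/2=-12.50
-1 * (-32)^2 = -1024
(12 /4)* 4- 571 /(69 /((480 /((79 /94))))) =-8566036 /1817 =-4714.38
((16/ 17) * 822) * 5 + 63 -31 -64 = 65216/ 17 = 3836.24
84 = 84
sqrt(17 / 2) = sqrt(34) / 2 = 2.92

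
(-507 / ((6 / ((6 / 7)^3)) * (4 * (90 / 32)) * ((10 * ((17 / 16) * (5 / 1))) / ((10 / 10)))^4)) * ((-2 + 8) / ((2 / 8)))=-797442048 / 55952544921875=-0.00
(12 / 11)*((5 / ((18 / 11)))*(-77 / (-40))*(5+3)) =154 / 3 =51.33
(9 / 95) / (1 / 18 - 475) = -162 / 812155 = -0.00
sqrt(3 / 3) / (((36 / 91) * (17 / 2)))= 91 / 306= 0.30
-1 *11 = -11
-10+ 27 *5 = 125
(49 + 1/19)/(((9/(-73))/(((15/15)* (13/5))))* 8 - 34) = -442234/309947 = -1.43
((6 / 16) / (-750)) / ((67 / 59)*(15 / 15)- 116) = 59 / 13554000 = 0.00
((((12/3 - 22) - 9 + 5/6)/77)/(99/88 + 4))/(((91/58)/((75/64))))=-113825/2298296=-0.05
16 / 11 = 1.45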